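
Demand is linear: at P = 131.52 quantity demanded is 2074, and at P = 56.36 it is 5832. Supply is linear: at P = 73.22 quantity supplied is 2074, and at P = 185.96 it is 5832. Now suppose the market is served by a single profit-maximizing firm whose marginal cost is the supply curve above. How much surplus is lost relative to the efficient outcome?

21423.67

Demand slope = (56.36 − 131.52)/(5832 − 2074) = −0.02, so P = 173 − 0.02Q.
Supply slope = (185.96 − 73.22)/(5832 − 2074) = 0.03, so P = 11 + 0.03Q.
Competitive equilibrium: 173 − 0.02Q = 11 + 0.03Q → Q* = 3240, P* = 108.2.
Marginal revenue: MR = 173 − 0.04Q. Set MR = MC: 173 − 0.04Q = 11 + 0.03Q → Q_m = 2314.2857.
Price P_m = 173 − 0.02·2314.2857 = 126.7143; MC(Q_m) = 11 + 0.03·2314.2857 = 80.4286.
Competitive Q* = 3240, so ΔQ = 925.7143; wedge = 126.7143 − 80.4286 = 46.2857.
DWL = ½ × 925.7143 × 46.2857 = 21423.67.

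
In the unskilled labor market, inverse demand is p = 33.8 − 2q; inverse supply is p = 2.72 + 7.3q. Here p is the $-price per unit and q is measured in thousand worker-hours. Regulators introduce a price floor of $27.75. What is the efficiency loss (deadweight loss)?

Competitive equilibrium: 33.8 − 2q = 2.72 + 7.3q → q* = 3.3419, p* = 27.1161.
At the floor p = 27.75, quantity demanded = (33.8 − 27.75)/2 = 3.025.
Sellers' marginal cost at q' = 3.025: 2.72 + 7.3·3.025 = 24.8025.
Δq = 3.3419 − 3.025 = 0.3169; wedge = 27.75 − 24.8025 = 2.9475.
DWL = ½ × 0.3169 × 2.9475 = $0.47 thousand.

$0.47 thousand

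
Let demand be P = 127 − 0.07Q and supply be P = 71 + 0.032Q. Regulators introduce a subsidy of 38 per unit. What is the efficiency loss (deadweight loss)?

Competitive equilibrium: 127 − 0.07Q = 71 + 0.032Q → Q* = 549.0196, P* = 88.5686.
The subsidy lowers effective supply by 38: P = 33 + 0.032Q.
New quantity: 127 − 0.07Q = 33 + 0.032Q → Q' = 921.5686.
Overproduction ΔQ = 921.5686 − 549.0196 = 372.549; wedge = subsidy = 38.
Welfare loss = ½ × 372.549 × 38 = 7078.43.

7078.43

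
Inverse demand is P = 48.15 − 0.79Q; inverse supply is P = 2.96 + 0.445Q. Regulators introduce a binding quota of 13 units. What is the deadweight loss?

Competitive equilibrium: 48.15 − 0.79Q = 2.96 + 0.445Q → Q* = 36.5911, P* = 19.243.
At Q = 13: demand price = 48.15 − 0.79·13 = 37.88; supply price = 2.96 + 0.445·13 = 8.745.
ΔQ = 36.5911 − 13 = 23.5911; wedge = 37.88 − 8.745 = 29.135.
Deadweight loss = ½ × 23.5911 × 29.135 = 343.66.

343.66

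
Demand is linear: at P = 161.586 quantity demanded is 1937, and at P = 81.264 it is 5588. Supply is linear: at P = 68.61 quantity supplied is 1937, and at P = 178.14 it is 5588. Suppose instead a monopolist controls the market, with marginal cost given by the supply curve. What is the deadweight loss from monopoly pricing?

Demand slope = (81.264 − 161.586)/(5588 − 1937) = −0.022, so P = 204.2 − 0.022Q.
Supply slope = (178.14 − 68.61)/(5588 − 1937) = 0.03, so P = 10.5 + 0.03Q.
Competitive equilibrium: 204.2 − 0.022Q = 10.5 + 0.03Q → Q* = 3725, P* = 122.25.
Marginal revenue: MR = 204.2 − 0.044Q. Set MR = MC: 204.2 − 0.044Q = 10.5 + 0.03Q → Q_m = 2617.56757.
Price P_m = 204.2 − 0.022·2617.56757 = 146.61351; MC(Q_m) = 10.5 + 0.03·2617.56757 = 89.02703.
Competitive Q* = 3725, so ΔQ = 1107.43243; wedge = 146.61351 − 89.02703 = 57.58648.
DWL = ½ × 1107.43243 × 57.58648 = 31886.57.

31886.57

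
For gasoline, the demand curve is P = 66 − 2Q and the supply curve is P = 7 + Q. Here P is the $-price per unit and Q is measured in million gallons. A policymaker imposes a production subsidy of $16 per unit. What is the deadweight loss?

Competitive equilibrium: 66 − 2Q = 7 + Q → Q* = 19.6667, P* = 26.6667.
The subsidy lowers effective supply by 16: P = Q − 9.
New quantity: 66 − 2Q = Q − 9 → Q' = 25.
Overproduction ΔQ = 25 − 19.6667 = 5.3333; wedge = subsidy = 16.
Deadweight loss = ½ × 5.3333 × 16 = $42.67 million.

$42.67 million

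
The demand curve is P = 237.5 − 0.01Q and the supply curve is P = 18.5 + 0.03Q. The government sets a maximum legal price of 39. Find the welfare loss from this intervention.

Competitive equilibrium: 237.5 − 0.01Q = 18.5 + 0.03Q → Q* = 5475, P* = 182.75.
At the ceiling P = 39, quantity supplied = (39 − 18.5)/0.03 = 683.333333.
Willingness to pay at Q' = 683.333333: 237.5 − 0.01·683.333333 = 230.666667.
ΔQ = 5475 − 683.333333 = 4791.666667; wedge = 230.666667 − 39 = 191.666667.
Deadweight loss = ½ × 4791.666667 × 191.666667 = 459201.39.

459201.39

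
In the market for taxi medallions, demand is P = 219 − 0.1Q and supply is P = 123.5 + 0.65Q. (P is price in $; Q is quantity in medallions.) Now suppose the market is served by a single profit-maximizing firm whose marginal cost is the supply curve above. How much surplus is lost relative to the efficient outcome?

Competitive equilibrium: 219 − 0.1Q = 123.5 + 0.65Q → Q* = 127.3333, P* = 206.2667.
Marginal revenue: MR = 219 − 0.2Q. Set MR = MC: 219 − 0.2Q = 123.5 + 0.65Q → Q_m = 112.3529.
Price P_m = 219 − 0.1·112.3529 = 207.7647; MC(Q_m) = 123.5 + 0.65·112.3529 = 196.5294.
Competitive Q* = 127.3333, so ΔQ = 14.9804; wedge = 207.7647 − 196.5294 = 11.2353.
Welfare loss = ½ × 14.9804 × 11.2353 = $84.15.

$84.15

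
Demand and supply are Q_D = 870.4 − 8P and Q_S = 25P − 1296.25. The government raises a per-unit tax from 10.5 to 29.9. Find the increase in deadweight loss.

In inverse form: demand P = 108.8 − 0.125Q, supply P = 51.85 + 0.04Q.
Competitive equilibrium: 108.8 − 0.125Q = 51.85 + 0.04Q → Q* = 345.1515, P* = 65.6561.
For a per-unit tax t: ΔQ = t/0.165, so DWL = ½·t·(t/0.165) = t²/0.33.
At t = 10.5: DWL = 334.091. At t = 29.9: DWL = 2709.121.
Increase = 2709.121 − 334.091 = 2375.03.

2375.03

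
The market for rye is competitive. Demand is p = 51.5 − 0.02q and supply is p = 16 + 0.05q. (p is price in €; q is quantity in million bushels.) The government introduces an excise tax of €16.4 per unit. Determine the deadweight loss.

€1921.14 million

Competitive equilibrium: 51.5 − 0.02q = 16 + 0.05q → q* = 507.1429, p* = 41.3571.
With the tax, the buyer price exceeds the seller price by 16.4: (51.5 − 0.02q) − (16 + 0.05q) = 16.4 → q' = 272.8571.
Δq = 507.1429 − 272.8571 = 234.2858; the wedge equals the tax, 16.4.
Deadweight loss = ½ × 234.2858 × 16.4 = €1921.14 million.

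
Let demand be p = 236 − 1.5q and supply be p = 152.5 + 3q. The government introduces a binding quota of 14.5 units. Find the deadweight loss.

37.01

Competitive equilibrium: 236 − 1.5q = 152.5 + 3q → q* = 18.5556, p* = 208.1667.
At q = 14.5: demand price = 236 − 1.5·14.5 = 214.25; supply price = 152.5 + 3·14.5 = 196.
Δq = 18.5556 − 14.5 = 4.0556; wedge = 214.25 − 196 = 18.25.
Deadweight loss = ½ × 4.0556 × 18.25 = 37.01.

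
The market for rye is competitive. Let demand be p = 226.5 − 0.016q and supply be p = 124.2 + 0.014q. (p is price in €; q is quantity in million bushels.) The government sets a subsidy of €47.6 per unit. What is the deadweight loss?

Competitive equilibrium: 226.5 − 0.016q = 124.2 + 0.014q → q* = 3410, p* = 171.94.
The subsidy lowers effective supply by 47.6: p = 76.6 + 0.014q.
New quantity: 226.5 − 0.016q = 76.6 + 0.014q → q' = 4996.6667.
Overproduction Δq = 4996.6667 − 3410 = 1586.6667; wedge = subsidy = 47.6.
Welfare loss = ½ × 1586.6667 × 47.6 = €37762.67 million.

€37762.67 million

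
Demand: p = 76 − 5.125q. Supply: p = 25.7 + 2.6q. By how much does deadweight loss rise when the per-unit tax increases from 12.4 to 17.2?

9.20

Competitive equilibrium: 76 − 5.125q = 25.7 + 2.6q → q* = 6.5113, p* = 42.6294.
For a per-unit tax t: Δq = t/7.725, so DWL = ½·t·(t/7.725) = t²/15.45.
At t = 12.4: DWL = 9.952. At t = 17.2: DWL = 19.148.
Increase = 19.148 − 9.952 = 9.20.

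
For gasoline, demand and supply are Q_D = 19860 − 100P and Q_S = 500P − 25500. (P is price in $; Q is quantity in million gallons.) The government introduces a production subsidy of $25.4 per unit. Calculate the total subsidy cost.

In inverse form: demand P = 198.6 − 0.01Q, supply P = 51 + 0.002Q.
Competitive equilibrium: 198.6 − 0.01Q = 51 + 0.002Q → Q* = 12300, P* = 75.6.
The subsidy lowers effective supply by 25.4: P = 25.6 + 0.002Q.
New quantity: 198.6 − 0.01Q = 25.6 + 0.002Q → Q' = 14416.6667.
Total subsidy cost = 25.4 × 14416.6667 = $366183.33 million.

$366183.33 million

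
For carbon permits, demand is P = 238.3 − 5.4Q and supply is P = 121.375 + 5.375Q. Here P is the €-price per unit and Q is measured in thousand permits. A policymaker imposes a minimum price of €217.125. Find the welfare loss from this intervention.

€258.75 thousand

Competitive equilibrium: 238.3 − 5.4Q = 121.375 + 5.375Q → Q* = 10.8515, P* = 179.7019.
At the floor P = 217.125, quantity demanded = (238.3 − 217.125)/5.4 = 3.9213.
Sellers' marginal cost at Q' = 3.9213: 121.375 + 5.375·3.9213 = 142.452.
ΔQ = 10.8515 − 3.9213 = 6.9302; wedge = 217.125 − 142.452 = 74.673.
The triangle = ½ × 6.9302 × 74.673 = €258.75 thousand.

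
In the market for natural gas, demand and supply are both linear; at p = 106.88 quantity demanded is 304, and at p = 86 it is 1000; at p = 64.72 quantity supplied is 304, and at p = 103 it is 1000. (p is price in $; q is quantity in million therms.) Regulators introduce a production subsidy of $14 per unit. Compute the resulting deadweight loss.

$1152.94 million

Demand slope = (86 − 106.88)/(1000 − 304) = −0.03, so p = 116 − 0.03q.
Supply slope = (103 − 64.72)/(1000 − 304) = 0.055, so p = 48 + 0.055q.
Competitive equilibrium: 116 − 0.03q = 48 + 0.055q → q* = 800, p* = 92.
The subsidy lowers effective supply by 14: p = 34 + 0.055q.
New quantity: 116 − 0.03q = 34 + 0.055q → q' = 964.7059.
Overproduction Δq = 964.7059 − 800 = 164.7059; wedge = subsidy = 14.
Deadweight loss = ½ × 164.7059 × 14 = $1152.94 million.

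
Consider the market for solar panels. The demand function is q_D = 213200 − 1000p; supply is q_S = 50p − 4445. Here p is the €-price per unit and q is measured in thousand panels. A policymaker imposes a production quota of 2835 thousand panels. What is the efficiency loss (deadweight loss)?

€99869.17 thousand

In inverse form: demand p = 213.2 − 0.001q, supply p = 88.9 + 0.02q.
Competitive equilibrium: 213.2 − 0.001q = 88.9 + 0.02q → q* = 5919.0476, p* = 207.281.
At q = 2835: demand price = 213.2 − 0.001·2835 = 210.365; supply price = 88.9 + 0.02·2835 = 145.6.
Δq = 5919.0476 − 2835 = 3084.0476; wedge = 210.365 − 145.6 = 64.765.
The triangle = ½ × 3084.0476 × 64.765 = €99869.17 thousand.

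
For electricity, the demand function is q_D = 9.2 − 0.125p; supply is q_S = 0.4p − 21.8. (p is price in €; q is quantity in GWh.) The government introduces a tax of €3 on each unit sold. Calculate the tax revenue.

In inverse form: demand p = 73.6 − 8q, supply p = 54.5 + 2.5q.
Competitive equilibrium: 73.6 − 8q = 54.5 + 2.5q → q* = 1.819, p* = 59.0476.
With the tax, the buyer price exceeds the seller price by 3: (73.6 − 8q) − (54.5 + 2.5q) = 3 → q' = 1.5333.
Tax revenue = 3 × 1.5333 = €4.60.

€4.60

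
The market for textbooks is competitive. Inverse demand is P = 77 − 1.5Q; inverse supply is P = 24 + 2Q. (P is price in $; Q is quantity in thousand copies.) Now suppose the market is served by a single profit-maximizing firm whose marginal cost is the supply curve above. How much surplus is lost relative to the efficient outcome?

Competitive equilibrium: 77 − 1.5Q = 24 + 2Q → Q* = 15.1429, P* = 54.2857.
Marginal revenue: MR = 77 − 3Q. Set MR = MC: 77 − 3Q = 24 + 2Q → Q_m = 10.6.
Price P_m = 77 − 1.5·10.6 = 61.1; MC(Q_m) = 24 + 2·10.6 = 45.2.
Competitive Q* = 15.1429, so ΔQ = 4.5429; wedge = 61.1 − 45.2 = 15.9.
Welfare loss = ½ × 4.5429 × 15.9 = $36.12 thousand.

$36.12 thousand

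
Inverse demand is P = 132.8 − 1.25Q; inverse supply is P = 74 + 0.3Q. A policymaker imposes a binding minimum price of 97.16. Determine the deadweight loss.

Competitive equilibrium: 132.8 − 1.25Q = 74 + 0.3Q → Q* = 37.9355, P* = 85.3806.
At the floor P = 97.16, quantity demanded = (132.8 − 97.16)/1.25 = 28.512.
Sellers' marginal cost at Q' = 28.512: 74 + 0.3·28.512 = 82.5536.
ΔQ = 37.9355 − 28.512 = 9.4235; wedge = 97.16 − 82.5536 = 14.6064.
The triangle = ½ × 9.4235 × 14.6064 = 68.82.

68.82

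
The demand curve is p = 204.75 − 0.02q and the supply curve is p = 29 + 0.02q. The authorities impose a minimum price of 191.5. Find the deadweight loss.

Competitive equilibrium: 204.75 − 0.02q = 29 + 0.02q → q* = 4393.75, p* = 116.875.
At the floor p = 191.5, quantity demanded = (204.75 − 191.5)/0.02 = 662.5.
Sellers' marginal cost at q' = 662.5: 29 + 0.02·662.5 = 42.25.
Δq = 4393.75 − 662.5 = 3731.25; wedge = 191.5 − 42.25 = 149.25.
Deadweight loss = ½ × 3731.25 × 149.25 = 278444.53.

278444.53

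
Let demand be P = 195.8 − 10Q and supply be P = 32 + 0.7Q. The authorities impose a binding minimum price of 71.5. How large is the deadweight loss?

44.33

Competitive equilibrium: 195.8 − 10Q = 32 + 0.7Q → Q* = 15.3084, P* = 42.7159.
At the floor P = 71.5, quantity demanded = (195.8 − 71.5)/10 = 12.43.
Sellers' marginal cost at Q' = 12.43: 32 + 0.7·12.43 = 40.701.
ΔQ = 15.3084 − 12.43 = 2.8784; wedge = 71.5 − 40.701 = 30.799.
Welfare loss = ½ × 2.8784 × 30.799 = 44.33.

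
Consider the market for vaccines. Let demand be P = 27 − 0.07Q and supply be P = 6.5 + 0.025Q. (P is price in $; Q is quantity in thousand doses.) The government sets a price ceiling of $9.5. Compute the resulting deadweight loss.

Competitive equilibrium: 27 − 0.07Q = 6.5 + 0.025Q → Q* = 215.7895, P* = 11.8947.
At the ceiling P = 9.5, quantity supplied = (9.5 − 6.5)/0.025 = 120.
Willingness to pay at Q' = 120: 27 − 0.07·120 = 18.6.
ΔQ = 215.7895 − 120 = 95.7895; wedge = 18.6 − 9.5 = 9.1.
Deadweight loss = ½ × 95.7895 × 9.1 = $435.84 thousand.

$435.84 thousand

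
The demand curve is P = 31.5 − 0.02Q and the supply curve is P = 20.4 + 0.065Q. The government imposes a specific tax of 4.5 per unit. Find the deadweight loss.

119.12

Competitive equilibrium: 31.5 − 0.02Q = 20.4 + 0.065Q → Q* = 130.5882, P* = 28.8882.
With the tax, the buyer price exceeds the seller price by 4.5: (31.5 − 0.02Q) − (20.4 + 0.065Q) = 4.5 → Q' = 77.6471.
ΔQ = 130.5882 − 77.6471 = 52.9411; the wedge equals the tax, 4.5.
The triangle = ½ × 52.9411 × 4.5 = 119.12.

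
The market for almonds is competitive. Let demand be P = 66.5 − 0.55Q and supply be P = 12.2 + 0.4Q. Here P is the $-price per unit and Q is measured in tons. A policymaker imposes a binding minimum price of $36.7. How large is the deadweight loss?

Competitive equilibrium: 66.5 − 0.55Q = 12.2 + 0.4Q → Q* = 57.1579, P* = 35.0632.
At the floor P = 36.7, quantity demanded = (66.5 − 36.7)/0.55 = 54.1818.
Sellers' marginal cost at Q' = 54.1818: 12.2 + 0.4·54.1818 = 33.8727.
ΔQ = 57.1579 − 54.1818 = 2.9761; wedge = 36.7 − 33.8727 = 2.8273.
Welfare loss = ½ × 2.9761 × 2.8273 = $4.21.

$4.21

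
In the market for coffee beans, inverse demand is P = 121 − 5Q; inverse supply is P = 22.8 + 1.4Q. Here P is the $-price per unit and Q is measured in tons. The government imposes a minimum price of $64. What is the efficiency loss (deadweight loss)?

Competitive equilibrium: 121 − 5Q = 22.8 + 1.4Q → Q* = 15.3438, P* = 44.2813.
At the floor P = 64, quantity demanded = (121 − 64)/5 = 11.4.
Sellers' marginal cost at Q' = 11.4: 22.8 + 1.4·11.4 = 38.76.
ΔQ = 15.3438 − 11.4 = 3.9438; wedge = 64 − 38.76 = 25.24.
Deadweight loss = ½ × 3.9438 × 25.24 = $49.77.

$49.77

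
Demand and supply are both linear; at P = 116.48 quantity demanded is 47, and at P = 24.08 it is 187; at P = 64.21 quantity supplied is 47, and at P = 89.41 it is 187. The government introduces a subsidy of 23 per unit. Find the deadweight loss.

Demand slope = (24.08 − 116.48)/(187 − 47) = −0.66, so P = 147.5 − 0.66Q.
Supply slope = (89.41 − 64.21)/(187 − 47) = 0.18, so P = 55.75 + 0.18Q.
Competitive equilibrium: 147.5 − 0.66Q = 55.75 + 0.18Q → Q* = 109.2262, P* = 75.4107.
The subsidy lowers effective supply by 23: P = 32.75 + 0.18Q.
New quantity: 147.5 − 0.66Q = 32.75 + 0.18Q → Q' = 136.6071.
Overproduction ΔQ = 136.6071 − 109.2262 = 27.3809; wedge = subsidy = 23.
The triangle = ½ × 27.3809 × 23 = 314.88.

314.88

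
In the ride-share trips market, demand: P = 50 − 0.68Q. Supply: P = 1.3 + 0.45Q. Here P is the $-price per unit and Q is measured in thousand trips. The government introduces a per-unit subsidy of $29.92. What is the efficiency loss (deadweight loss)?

$396.11 thousand

Competitive equilibrium: 50 − 0.68Q = 1.3 + 0.45Q → Q* = 43.0973, P* = 20.6938.
The subsidy lowers effective supply by 29.92: P = 0.45Q − 28.62.
New quantity: 50 − 0.68Q = 0.45Q − 28.62 → Q' = 69.5752.
Overproduction ΔQ = 69.5752 − 43.0973 = 26.4779; wedge = subsidy = 29.92.
The triangle = ½ × 26.4779 × 29.92 = $396.11 thousand.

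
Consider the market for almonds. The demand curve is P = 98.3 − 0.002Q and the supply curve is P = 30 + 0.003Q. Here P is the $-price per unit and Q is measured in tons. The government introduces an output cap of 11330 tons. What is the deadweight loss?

Competitive equilibrium: 98.3 − 0.002Q = 30 + 0.003Q → Q* = 13660, P* = 70.98.
At Q = 11330: demand price = 98.3 − 0.002·11330 = 75.64; supply price = 30 + 0.003·11330 = 63.99.
ΔQ = 13660 − 11330 = 2330; wedge = 75.64 − 63.99 = 11.65.
The triangle = ½ × 2330 × 11.65 = $13572.25.

$13572.25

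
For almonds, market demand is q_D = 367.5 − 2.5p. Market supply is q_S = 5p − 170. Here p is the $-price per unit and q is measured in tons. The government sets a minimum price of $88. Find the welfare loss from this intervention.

$500.21

In inverse form: demand p = 147 − 0.4q, supply p = 34 + 0.2q.
Competitive equilibrium: 147 − 0.4q = 34 + 0.2q → q* = 188.3333, p* = 71.6667.
At the floor p = 88, quantity demanded = (147 − 88)/0.4 = 147.5.
Sellers' marginal cost at q' = 147.5: 34 + 0.2·147.5 = 63.5.
Δq = 188.3333 − 147.5 = 40.8333; wedge = 88 − 63.5 = 24.5.
The triangle = ½ × 40.8333 × 24.5 = $500.21.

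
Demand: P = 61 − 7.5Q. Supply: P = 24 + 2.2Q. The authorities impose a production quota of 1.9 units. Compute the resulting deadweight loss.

17.78

Competitive equilibrium: 61 − 7.5Q = 24 + 2.2Q → Q* = 3.8144, P* = 32.3918.
At Q = 1.9: demand price = 61 − 7.5·1.9 = 46.75; supply price = 24 + 2.2·1.9 = 28.18.
ΔQ = 3.8144 − 1.9 = 1.9144; wedge = 46.75 − 28.18 = 18.57.
Deadweight loss = ½ × 1.9144 × 18.57 = 17.78.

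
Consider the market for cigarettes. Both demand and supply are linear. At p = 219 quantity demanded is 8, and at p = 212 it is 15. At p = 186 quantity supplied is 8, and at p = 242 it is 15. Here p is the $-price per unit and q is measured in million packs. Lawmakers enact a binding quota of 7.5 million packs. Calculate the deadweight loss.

$78.125 million

Demand slope = (212 − 219)/(15 − 8) = −1, so p = 227 − q.
Supply slope = (242 − 186)/(15 − 8) = 8, so p = 122 + 8q.
Competitive equilibrium: 227 − q = 122 + 8q → q* = 11.66667, p* = 215.33333.
At q = 7.5: demand price = 227 − 1·7.5 = 219.5; supply price = 122 + 8·7.5 = 182.
Δq = 11.66667 − 7.5 = 4.16667; wedge = 219.5 − 182 = 37.5.
The triangle = ½ × 4.16667 × 37.5 = $78.125 million.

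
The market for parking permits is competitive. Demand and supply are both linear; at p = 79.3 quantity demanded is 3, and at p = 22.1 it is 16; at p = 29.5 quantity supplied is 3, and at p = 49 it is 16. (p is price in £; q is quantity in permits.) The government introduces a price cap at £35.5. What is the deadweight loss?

£58.17

Demand slope = (22.1 − 79.3)/(16 − 3) = −4.4, so p = 92.5 − 4.4q.
Supply slope = (49 − 29.5)/(16 − 3) = 1.5, so p = 25 + 1.5q.
Competitive equilibrium: 92.5 − 4.4q = 25 + 1.5q → q* = 11.4407, p* = 42.161.
At the ceiling p = 35.5, quantity supplied = (35.5 − 25)/1.5 = 7.
Willingness to pay at q' = 7: 92.5 − 4.4·7 = 61.7.
Δq = 11.4407 − 7 = 4.4407; wedge = 61.7 − 35.5 = 26.2.
Welfare loss = ½ × 4.4407 × 26.2 = £58.17.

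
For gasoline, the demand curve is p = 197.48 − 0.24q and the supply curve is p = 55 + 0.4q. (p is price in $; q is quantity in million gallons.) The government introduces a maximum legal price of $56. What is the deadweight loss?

$15505.605 million

Competitive equilibrium: 197.48 − 0.24q = 55 + 0.4q → q* = 222.625, p* = 144.05.
At the ceiling p = 56, quantity supplied = (56 − 55)/0.4 = 2.5.
Willingness to pay at q' = 2.5: 197.48 − 0.24·2.5 = 196.88.
Δq = 222.625 − 2.5 = 220.125; wedge = 196.88 − 56 = 140.88.
Deadweight loss = ½ × 220.125 × 140.88 = $15505.605 million.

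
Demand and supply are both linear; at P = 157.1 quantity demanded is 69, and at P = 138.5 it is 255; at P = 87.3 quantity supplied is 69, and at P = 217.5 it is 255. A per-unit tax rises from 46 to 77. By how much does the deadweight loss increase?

Demand slope = (138.5 − 157.1)/(255 − 69) = −0.1, so P = 164 − 0.1Q.
Supply slope = (217.5 − 87.3)/(255 − 69) = 0.7, so P = 39 + 0.7Q.
Competitive equilibrium: 164 − 0.1Q = 39 + 0.7Q → Q* = 156.25, P* = 148.375.
For a per-unit tax t: ΔQ = t/0.8, so DWL = ½·t·(t/0.8) = t²/1.6.
At t = 46: DWL = 1322.5. At t = 77: DWL = 3705.625.
Increase = 3705.625 − 1322.5 = 2383.125.

2383.125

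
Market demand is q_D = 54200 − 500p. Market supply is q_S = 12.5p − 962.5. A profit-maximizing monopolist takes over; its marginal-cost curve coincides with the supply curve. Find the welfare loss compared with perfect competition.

3.41

In inverse form: demand p = 108.4 − 0.002q, supply p = 77 + 0.08q.
Competitive equilibrium: 108.4 − 0.002q = 77 + 0.08q → q* = 382.9268, p* = 107.6341.
Marginal revenue: MR = 108.4 − 0.004q. Set MR = MC: 108.4 − 0.004q = 77 + 0.08q → q_m = 373.8095.
Price p_m = 108.4 − 0.002·373.8095 = 107.6524; MC(q_m) = 77 + 0.08·373.8095 = 106.9048.
Competitive q* = 382.9268, so Δq = 9.1173; wedge = 107.6524 − 106.9048 = 0.7476.
The triangle = ½ × 9.1173 × 0.7476 = 3.41.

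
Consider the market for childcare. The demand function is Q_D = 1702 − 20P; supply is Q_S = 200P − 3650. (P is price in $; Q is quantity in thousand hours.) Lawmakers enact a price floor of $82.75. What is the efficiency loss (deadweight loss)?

$37545.37 thousand

In inverse form: demand P = 85.1 − 0.05Q, supply P = 18.25 + 0.005Q.
Competitive equilibrium: 85.1 − 0.05Q = 18.25 + 0.005Q → Q* = 1215.45455, P* = 24.32727.
At the floor P = 82.75, quantity demanded = (85.1 − 82.75)/0.05 = 47.
Sellers' marginal cost at Q' = 47: 18.25 + 0.005·47 = 18.485.
ΔQ = 1215.45455 − 47 = 1168.45455; wedge = 82.75 − 18.485 = 64.265.
DWL = ½ × 1168.45455 × 64.265 = $37545.37 thousand.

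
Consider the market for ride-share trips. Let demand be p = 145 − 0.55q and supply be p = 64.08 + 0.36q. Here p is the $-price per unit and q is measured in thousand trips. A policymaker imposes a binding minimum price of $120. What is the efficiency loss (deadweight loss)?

$859.73 thousand

Competitive equilibrium: 145 − 0.55q = 64.08 + 0.36q → q* = 88.9231, p* = 96.0923.
At the floor p = 120, quantity demanded = (145 − 120)/0.55 = 45.4545.
Sellers' marginal cost at q' = 45.4545: 64.08 + 0.36·45.4545 = 80.4436.
Δq = 88.9231 − 45.4545 = 43.4686; wedge = 120 − 80.4436 = 39.5564.
The triangle = ½ × 43.4686 × 39.5564 = $859.73 thousand.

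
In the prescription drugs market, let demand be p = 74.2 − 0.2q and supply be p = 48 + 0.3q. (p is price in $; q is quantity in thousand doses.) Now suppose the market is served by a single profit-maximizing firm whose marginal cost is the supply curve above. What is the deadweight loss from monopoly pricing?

Competitive equilibrium: 74.2 − 0.2q = 48 + 0.3q → q* = 52.4, p* = 63.72.
Marginal revenue: MR = 74.2 − 0.4q. Set MR = MC: 74.2 − 0.4q = 48 + 0.3q → q_m = 37.4286.
Price p_m = 74.2 − 0.2·37.4286 = 66.7143; MC(q_m) = 48 + 0.3·37.4286 = 59.2286.
Competitive q* = 52.4, so Δq = 14.9714; wedge = 66.7143 − 59.2286 = 7.4857.
Deadweight loss = ½ × 14.9714 × 7.4857 = $56.04 thousand.

$56.04 thousand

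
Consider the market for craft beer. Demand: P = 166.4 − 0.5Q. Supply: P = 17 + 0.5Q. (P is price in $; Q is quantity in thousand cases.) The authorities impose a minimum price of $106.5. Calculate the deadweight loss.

Competitive equilibrium: 166.4 − 0.5Q = 17 + 0.5Q → Q* = 149.4, P* = 91.7.
At the floor P = 106.5, quantity demanded = (166.4 − 106.5)/0.5 = 119.8.
Sellers' marginal cost at Q' = 119.8: 17 + 0.5·119.8 = 76.9.
ΔQ = 149.4 − 119.8 = 29.6; wedge = 106.5 − 76.9 = 29.6.
Deadweight loss = ½ × 29.6 × 29.6 = $438.08 thousand.

$438.08 thousand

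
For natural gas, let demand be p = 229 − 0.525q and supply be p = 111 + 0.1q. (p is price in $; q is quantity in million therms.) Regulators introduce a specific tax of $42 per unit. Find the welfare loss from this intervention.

Competitive equilibrium: 229 − 0.525q = 111 + 0.1q → q* = 188.8, p* = 129.88.
With the tax, the buyer price exceeds the seller price by 42: (229 − 0.525q) − (111 + 0.1q) = 42 → q' = 121.6.
Δq = 188.8 − 121.6 = 67.2; the wedge equals the tax, 42.
Welfare loss = ½ × 67.2 × 42 = $1411.20 million.

$1411.20 million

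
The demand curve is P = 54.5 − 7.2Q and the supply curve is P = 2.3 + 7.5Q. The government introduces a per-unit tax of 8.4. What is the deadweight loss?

Competitive equilibrium: 54.5 − 7.2Q = 2.3 + 7.5Q → Q* = 3.551, P* = 28.9327.
With the tax, the buyer price exceeds the seller price by 8.4: (54.5 − 7.2Q) − (2.3 + 7.5Q) = 8.4 → Q' = 2.9796.
ΔQ = 3.551 − 2.9796 = 0.5714; the wedge equals the tax, 8.4.
The triangle = ½ × 0.5714 × 8.4 = 2.40.

2.40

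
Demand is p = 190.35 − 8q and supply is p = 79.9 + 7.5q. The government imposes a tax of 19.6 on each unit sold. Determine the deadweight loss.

12.39

Competitive equilibrium: 190.35 − 8q = 79.9 + 7.5q → q* = 7.1258, p* = 133.3435.
With the tax, the buyer price exceeds the seller price by 19.6: (190.35 − 8q) − (79.9 + 7.5q) = 19.6 → q' = 5.8613.
Δq = 7.1258 − 5.8613 = 1.2645; the wedge equals the tax, 19.6.
DWL = ½ × 1.2645 × 19.6 = 12.39.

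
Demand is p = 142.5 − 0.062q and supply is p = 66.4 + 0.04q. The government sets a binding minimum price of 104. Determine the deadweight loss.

798.29

Competitive equilibrium: 142.5 − 0.062q = 66.4 + 0.04q → q* = 746.0784, p* = 96.2431.
At the floor p = 104, quantity demanded = (142.5 − 104)/0.062 = 620.9677.
Sellers' marginal cost at q' = 620.9677: 66.4 + 0.04·620.9677 = 91.2387.
Δq = 746.0784 − 620.9677 = 125.1107; wedge = 104 − 91.2387 = 12.7613.
DWL = ½ × 125.1107 × 12.7613 = 798.29.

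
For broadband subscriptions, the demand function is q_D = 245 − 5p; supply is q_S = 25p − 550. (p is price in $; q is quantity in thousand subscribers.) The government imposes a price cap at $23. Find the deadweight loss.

In inverse form: demand p = 49 − 0.2q, supply p = 22 + 0.04q.
Competitive equilibrium: 49 − 0.2q = 22 + 0.04q → q* = 112.5, p* = 26.5.
At the ceiling p = 23, quantity supplied = (23 − 22)/0.04 = 25.
Willingness to pay at q' = 25: 49 − 0.2·25 = 44.
Δq = 112.5 − 25 = 87.5; wedge = 44 − 23 = 21.
DWL = ½ × 87.5 × 21 = $918.75 thousand.

$918.75 thousand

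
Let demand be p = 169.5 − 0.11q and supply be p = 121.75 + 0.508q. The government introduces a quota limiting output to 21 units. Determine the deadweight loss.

978.23

Competitive equilibrium: 169.5 − 0.11q = 121.75 + 0.508q → q* = 77.2654, p* = 161.0008.
At q = 21: demand price = 169.5 − 0.11·21 = 167.19; supply price = 121.75 + 0.508·21 = 132.418.
Δq = 77.2654 − 21 = 56.2654; wedge = 167.19 − 132.418 = 34.772.
Welfare loss = ½ × 56.2654 × 34.772 = 978.23.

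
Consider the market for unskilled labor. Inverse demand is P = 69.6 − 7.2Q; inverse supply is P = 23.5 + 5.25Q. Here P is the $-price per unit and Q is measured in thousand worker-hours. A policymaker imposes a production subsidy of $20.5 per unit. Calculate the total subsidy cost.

$109.66 thousand

Competitive equilibrium: 69.6 − 7.2Q = 23.5 + 5.25Q → Q* = 3.7028, P* = 42.9398.
The subsidy lowers effective supply by 20.5: P = 3 + 5.25Q.
New quantity: 69.6 − 7.2Q = 3 + 5.25Q → Q' = 5.3494.
Total subsidy cost = 20.5 × 5.3494 = $109.66 thousand.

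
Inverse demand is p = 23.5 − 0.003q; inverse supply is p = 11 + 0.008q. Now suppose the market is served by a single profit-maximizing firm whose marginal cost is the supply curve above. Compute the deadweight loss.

Competitive equilibrium: 23.5 − 0.003q = 11 + 0.008q → q* = 1136.3636, p* = 20.0909.
Marginal revenue: MR = 23.5 − 0.006q. Set MR = MC: 23.5 − 0.006q = 11 + 0.008q → q_m = 892.8571.
Price p_m = 23.5 − 0.003·892.8571 = 20.8214; MC(q_m) = 11 + 0.008·892.8571 = 18.1429.
Competitive q* = 1136.3636, so Δq = 243.5065; wedge = 20.8214 − 18.1429 = 2.6785.
The triangle = ½ × 243.5065 × 2.6785 = 326.12.

326.12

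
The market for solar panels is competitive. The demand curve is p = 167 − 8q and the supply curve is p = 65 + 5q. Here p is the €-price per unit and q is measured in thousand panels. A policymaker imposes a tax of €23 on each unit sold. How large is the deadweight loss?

Competitive equilibrium: 167 − 8q = 65 + 5q → q* = 7.8462, p* = 104.2308.
With the tax, the buyer price exceeds the seller price by 23: (167 − 8q) − (65 + 5q) = 23 → q' = 6.0769.
Δq = 7.8462 − 6.0769 = 1.7693; the wedge equals the tax, 23.
Welfare loss = ½ × 1.7693 × 23 = €20.35 thousand.

€20.35 thousand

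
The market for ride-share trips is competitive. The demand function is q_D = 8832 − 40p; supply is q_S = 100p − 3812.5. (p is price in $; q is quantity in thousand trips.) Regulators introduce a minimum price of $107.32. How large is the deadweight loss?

$8094.04 thousand

In inverse form: demand p = 220.8 − 0.025q, supply p = 38.125 + 0.01q.
Competitive equilibrium: 220.8 − 0.025q = 38.125 + 0.01q → q* = 5219.2857, p* = 90.3179.
At the floor p = 107.32, quantity demanded = (220.8 − 107.32)/0.025 = 4539.2.
Sellers' marginal cost at q' = 4539.2: 38.125 + 0.01·4539.2 = 83.517.
Δq = 5219.2857 − 4539.2 = 680.0857; wedge = 107.32 − 83.517 = 23.803.
The triangle = ½ × 680.0857 × 23.803 = $8094.04 thousand.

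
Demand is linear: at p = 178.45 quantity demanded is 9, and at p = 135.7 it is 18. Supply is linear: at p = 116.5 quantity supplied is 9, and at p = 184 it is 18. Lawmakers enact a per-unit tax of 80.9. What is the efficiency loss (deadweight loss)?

267.14

Demand slope = (135.7 − 178.45)/(18 − 9) = −4.75, so p = 221.2 − 4.75q.
Supply slope = (184 − 116.5)/(18 − 9) = 7.5, so p = 49 + 7.5q.
Competitive equilibrium: 221.2 − 4.75q = 49 + 7.5q → q* = 14.05714, p* = 154.42857.
With the tax, the buyer price exceeds the seller price by 80.9: (221.2 − 4.75q) − (49 + 7.5q) = 80.9 → q' = 7.45306.
Δq = 14.05714 − 7.45306 = 6.60408; the wedge equals the tax, 80.9.
Welfare loss = ½ × 6.60408 × 80.9 = 267.14.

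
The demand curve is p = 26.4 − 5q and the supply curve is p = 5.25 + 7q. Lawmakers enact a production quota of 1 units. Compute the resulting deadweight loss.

3.49

Competitive equilibrium: 26.4 − 5q = 5.25 + 7q → q* = 1.7625, p* = 17.5875.
At q = 1: demand price = 26.4 − 5·1 = 21.4; supply price = 5.25 + 7·1 = 12.25.
Δq = 1.7625 − 1 = 0.7625; wedge = 21.4 − 12.25 = 9.15.
DWL = ½ × 0.7625 × 9.15 = 3.49.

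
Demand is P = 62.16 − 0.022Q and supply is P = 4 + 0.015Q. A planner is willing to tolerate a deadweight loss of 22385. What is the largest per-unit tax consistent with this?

40.7

Competitive equilibrium: 62.16 − 0.022Q = 4 + 0.015Q → Q* = 1571.8919, P* = 27.5784.
A tax t gives ΔQ = t/0.037 and wedge t, so DWL = t²/0.074.
t²/0.074 = 22385 → t² = 1656.49 → t = 40.7.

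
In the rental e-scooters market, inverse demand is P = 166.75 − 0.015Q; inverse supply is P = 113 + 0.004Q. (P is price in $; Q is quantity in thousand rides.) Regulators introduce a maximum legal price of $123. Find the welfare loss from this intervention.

Competitive equilibrium: 166.75 − 0.015Q = 113 + 0.004Q → Q* = 2828.9474, P* = 124.3158.
At the ceiling P = 123, quantity supplied = (123 − 113)/0.004 = 2500.
Willingness to pay at Q' = 2500: 166.75 − 0.015·2500 = 129.25.
ΔQ = 2828.9474 − 2500 = 328.9474; wedge = 129.25 − 123 = 6.25.
Welfare loss = ½ × 328.9474 × 6.25 = $1027.96 thousand.

$1027.96 thousand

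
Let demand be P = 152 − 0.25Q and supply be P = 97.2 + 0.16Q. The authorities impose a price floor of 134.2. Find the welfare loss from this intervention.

Competitive equilibrium: 152 − 0.25Q = 97.2 + 0.16Q → Q* = 133.6585, P* = 118.5854.
At the floor P = 134.2, quantity demanded = (152 − 134.2)/0.25 = 71.2.
Sellers' marginal cost at Q' = 71.2: 97.2 + 0.16·71.2 = 108.592.
ΔQ = 133.6585 − 71.2 = 62.4585; wedge = 134.2 − 108.592 = 25.608.
DWL = ½ × 62.4585 × 25.608 = 799.72.

799.72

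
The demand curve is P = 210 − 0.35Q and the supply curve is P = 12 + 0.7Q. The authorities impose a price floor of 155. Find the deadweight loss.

518.57

Competitive equilibrium: 210 − 0.35Q = 12 + 0.7Q → Q* = 188.5714, P* = 144.
At the floor P = 155, quantity demanded = (210 − 155)/0.35 = 157.1429.
Sellers' marginal cost at Q' = 157.1429: 12 + 0.7·157.1429 = 122.
ΔQ = 188.5714 − 157.1429 = 31.4285; wedge = 155 − 122 = 33.
Deadweight loss = ½ × 31.4285 × 33 = 518.57.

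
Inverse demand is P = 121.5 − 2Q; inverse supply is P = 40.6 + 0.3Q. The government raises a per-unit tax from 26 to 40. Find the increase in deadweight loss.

200.87

Competitive equilibrium: 121.5 − 2Q = 40.6 + 0.3Q → Q* = 35.1739, P* = 51.1522.
For a per-unit tax t: ΔQ = t/2.3, so DWL = ½·t·(t/2.3) = t²/4.6.
At t = 26: DWL = 146.957. At t = 40: DWL = 347.826.
Increase = 347.826 − 146.957 = 200.87.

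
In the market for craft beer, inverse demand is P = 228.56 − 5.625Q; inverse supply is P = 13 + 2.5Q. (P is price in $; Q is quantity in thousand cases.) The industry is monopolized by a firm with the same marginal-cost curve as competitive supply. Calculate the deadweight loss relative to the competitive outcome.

$478.54 thousand

Competitive equilibrium: 228.56 − 5.625Q = 13 + 2.5Q → Q* = 26.53046, P* = 79.32615.
Marginal revenue: MR = 228.56 − 11.25Q. Set MR = MC: 228.56 − 11.25Q = 13 + 2.5Q → Q_m = 15.67709.
Price P_m = 228.56 − 5.625·15.67709 = 140.37637; MC(Q_m) = 13 + 2.5·15.67709 = 52.19273.
Competitive Q* = 26.53046, so ΔQ = 10.85337; wedge = 140.37637 − 52.19273 = 88.18364.
DWL = ½ × 10.85337 × 88.18364 = $478.54 thousand.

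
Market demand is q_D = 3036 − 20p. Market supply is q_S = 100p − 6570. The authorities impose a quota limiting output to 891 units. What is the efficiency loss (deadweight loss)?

In inverse form: demand p = 151.8 − 0.05q, supply p = 65.7 + 0.01q.
Competitive equilibrium: 151.8 − 0.05q = 65.7 + 0.01q → q* = 1435, p* = 80.05.
At q = 891: demand price = 151.8 − 0.05·891 = 107.25; supply price = 65.7 + 0.01·891 = 74.61.
Δq = 1435 − 891 = 544; wedge = 107.25 − 74.61 = 32.64.
Deadweight loss = ½ × 544 × 32.64 = 8878.08.

8878.08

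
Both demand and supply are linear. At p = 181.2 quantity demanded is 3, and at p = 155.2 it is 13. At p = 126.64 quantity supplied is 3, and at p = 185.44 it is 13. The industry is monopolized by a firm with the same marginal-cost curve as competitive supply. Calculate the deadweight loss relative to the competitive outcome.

20.78

Demand slope = (155.2 − 181.2)/(13 − 3) = −2.6, so p = 189 − 2.6q.
Supply slope = (185.44 − 126.64)/(13 − 3) = 5.88, so p = 109 + 5.88q.
Competitive equilibrium: 189 − 2.6q = 109 + 5.88q → q* = 9.434, p* = 164.4717.
Marginal revenue: MR = 189 − 5.2q. Set MR = MC: 189 − 5.2q = 109 + 5.88q → q_m = 7.2202.
Price p_m = 189 − 2.6·7.2202 = 170.2275; MC(q_m) = 109 + 5.88·7.2202 = 151.4548.
Competitive q* = 9.434, so Δq = 2.2138; wedge = 170.2275 − 151.4548 = 18.7727.
Deadweight loss = ½ × 2.2138 × 18.7727 = 20.78.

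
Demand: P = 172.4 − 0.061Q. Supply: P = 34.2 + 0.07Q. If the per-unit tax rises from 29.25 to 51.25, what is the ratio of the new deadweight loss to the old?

Competitive equilibrium: 172.4 − 0.061Q = 34.2 + 0.07Q → Q* = 1054.9618, P* = 108.0473.
For a per-unit tax t: ΔQ = t/0.131, so DWL = ½·t·(t/0.131) = t²/0.262.
At t = 29.25: DWL = 3265.506. At t = 51.25: DWL = 10025.048.
Ratio = (51.25/29.25)² = 3.070.

3.070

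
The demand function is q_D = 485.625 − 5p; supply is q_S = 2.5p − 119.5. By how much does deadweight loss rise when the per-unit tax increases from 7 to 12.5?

In inverse form: demand p = 97.125 − 0.2q, supply p = 47.8 + 0.4q.
Competitive equilibrium: 97.125 − 0.2q = 47.8 + 0.4q → q* = 82.2083, p* = 80.6833.
For a per-unit tax t: Δq = t/0.6, so DWL = ½·t·(t/0.6) = t²/1.2.
At t = 7: DWL = 40.833. At t = 12.5: DWL = 130.208.
Increase = 130.208 − 40.833 = 89.375.

89.375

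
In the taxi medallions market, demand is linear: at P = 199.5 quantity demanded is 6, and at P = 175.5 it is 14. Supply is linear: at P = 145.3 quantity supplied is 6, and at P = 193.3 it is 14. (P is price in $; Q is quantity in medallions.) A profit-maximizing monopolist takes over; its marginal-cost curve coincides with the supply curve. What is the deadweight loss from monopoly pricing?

$40.65

Demand slope = (175.5 − 199.5)/(14 − 6) = −3, so P = 217.5 − 3Q.
Supply slope = (193.3 − 145.3)/(14 − 6) = 6, so P = 109.3 + 6Q.
Competitive equilibrium: 217.5 − 3Q = 109.3 + 6Q → Q* = 12.0222, P* = 181.4333.
Marginal revenue: MR = 217.5 − 6Q. Set MR = MC: 217.5 − 6Q = 109.3 + 6Q → Q_m = 9.0167.
Price P_m = 217.5 − 3·9.0167 = 190.4499; MC(Q_m) = 109.3 + 6·9.0167 = 163.4002.
Competitive Q* = 12.0222, so ΔQ = 3.0055; wedge = 190.4499 − 163.4002 = 27.0497.
The triangle = ½ × 3.0055 × 27.0497 = $40.65.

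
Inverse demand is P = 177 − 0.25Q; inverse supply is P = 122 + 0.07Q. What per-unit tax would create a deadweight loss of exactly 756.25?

22

Competitive equilibrium: 177 − 0.25Q = 122 + 0.07Q → Q* = 171.875, P* = 134.0313.
A tax t gives ΔQ = t/0.32 and wedge t, so DWL = t²/0.64.
t²/0.64 = 756.25 → t² = 484 → t = 22.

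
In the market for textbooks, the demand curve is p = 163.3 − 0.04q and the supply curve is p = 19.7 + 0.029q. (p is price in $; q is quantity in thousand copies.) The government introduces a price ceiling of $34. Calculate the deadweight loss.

$87006.30 thousand

Competitive equilibrium: 163.3 − 0.04q = 19.7 + 0.029q → q* = 2081.15942, p* = 80.05362.
At the ceiling p = 34, quantity supplied = (34 − 19.7)/0.029 = 493.10345.
Willingness to pay at q' = 493.10345: 163.3 − 0.04·493.10345 = 143.57586.
Δq = 2081.15942 − 493.10345 = 1588.05597; wedge = 143.57586 − 34 = 109.57586.
Deadweight loss = ½ × 1588.05597 × 109.57586 = $87006.30 thousand.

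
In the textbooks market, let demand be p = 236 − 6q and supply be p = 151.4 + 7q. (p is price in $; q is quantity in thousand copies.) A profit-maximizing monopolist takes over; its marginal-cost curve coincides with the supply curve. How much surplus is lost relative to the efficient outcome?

$27.45 thousand

Competitive equilibrium: 236 − 6q = 151.4 + 7q → q* = 6.5077, p* = 196.9538.
Marginal revenue: MR = 236 − 12q. Set MR = MC: 236 − 12q = 151.4 + 7q → q_m = 4.4526.
Price p_m = 236 − 6·4.4526 = 209.2844; MC(q_m) = 151.4 + 7·4.4526 = 182.5682.
Competitive q* = 6.5077, so Δq = 2.0551; wedge = 209.2844 − 182.5682 = 26.7162.
Welfare loss = ½ × 2.0551 × 26.7162 = $27.45 thousand.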